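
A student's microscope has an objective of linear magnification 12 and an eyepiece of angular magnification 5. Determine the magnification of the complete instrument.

The overall magnification of a compound microscope is the product of the objective and eyepiece magnifications:
M = M_obj x M_eye = 12 x 5 = 60.

60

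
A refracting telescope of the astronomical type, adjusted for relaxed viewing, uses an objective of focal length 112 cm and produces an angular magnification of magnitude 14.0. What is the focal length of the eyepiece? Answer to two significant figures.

|M| = f_obj/f_eye, so f_eye = f_obj/|M| = 112/14.0 = 8.000 cm.

8.0 cm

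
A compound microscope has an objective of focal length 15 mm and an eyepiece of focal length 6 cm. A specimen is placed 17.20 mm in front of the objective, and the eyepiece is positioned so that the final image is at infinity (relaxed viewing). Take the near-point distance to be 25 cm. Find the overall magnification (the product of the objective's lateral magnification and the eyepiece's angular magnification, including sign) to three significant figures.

Convert to cm: f_obj = 15 mm = 1.5 cm; d_o = 17.20 mm = 1.72 cm.
Objective: 1/d_i = 1/f_obj - 1/d_o = 1/1.5 - 1/1.72 = 0.08527 cm^-1, so d_i = 11.727 cm.
m_obj = -d_i/d_o = -11.727/1.72 = -6.818.
Eyepiece angular magnification (image at infinity): M_eye = D/f_e = 25/6 = 4.167.
Overall M = m_obj x M_eye = (-6.818)(4.167) = -28.41.

-28.4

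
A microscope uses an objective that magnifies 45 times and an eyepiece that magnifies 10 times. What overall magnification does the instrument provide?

450

The overall magnification of a compound microscope is the product of the objective and eyepiece magnifications:
M = M_obj x M_eye = 45 x 10 = 450.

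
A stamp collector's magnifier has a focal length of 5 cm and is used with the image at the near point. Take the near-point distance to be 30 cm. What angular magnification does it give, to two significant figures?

7.0

M = 1 + D/f = 1 + 30/5 = 7.000.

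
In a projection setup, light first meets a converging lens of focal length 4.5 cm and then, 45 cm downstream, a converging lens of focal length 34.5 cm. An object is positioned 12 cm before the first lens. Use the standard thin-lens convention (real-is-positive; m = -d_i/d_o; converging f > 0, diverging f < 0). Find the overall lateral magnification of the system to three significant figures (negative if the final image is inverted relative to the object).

6.27

First lens: d_i1 = 1/(1/4.5 - 1/12) = 7.200 cm.
m_1 = -(7.200)/12 = -0.6000.
That image sits 37.800 cm in front of the second lens, so d_o2 = 37.800 cm.
Second lens: d_i2 = 1/(1/34.5 - 1/(37.800)) = 395.182 cm.
m_2 = -(395.182)/(37.800) = -10.4545.
Overall magnification: m = m_1 m_2 = 6.2727.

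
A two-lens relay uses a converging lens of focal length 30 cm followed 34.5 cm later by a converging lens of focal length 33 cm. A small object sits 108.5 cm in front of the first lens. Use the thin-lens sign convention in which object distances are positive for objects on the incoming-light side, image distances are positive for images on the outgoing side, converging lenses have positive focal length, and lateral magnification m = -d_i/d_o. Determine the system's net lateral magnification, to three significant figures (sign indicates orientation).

-0.316

Lens 1: 1/d_i1 = 1/f_1 - 1/d_o1 = 1/30 - 1/108.5 = 0.02412 cm^-1, so d_i1 = 41.465 cm.
m_1 = -(41.465)/108.5 = -0.3822.
Since 41.465 cm > 34.5 cm, the first image lies past the second lens and serves as a virtual object: d_o2 = L - d_i1 = -6.965 cm.
Lens 2: 1/d_i2 = 1/f_2 - 1/d_o2 = 1/33 - 1/(-6.965) = 0.17388 cm^-1, so d_i2 = 5.751 cm.
m_2 = -(5.751)/(-6.965) = 0.8257.
Overall magnification: m = m_1 m_2 = -0.3156.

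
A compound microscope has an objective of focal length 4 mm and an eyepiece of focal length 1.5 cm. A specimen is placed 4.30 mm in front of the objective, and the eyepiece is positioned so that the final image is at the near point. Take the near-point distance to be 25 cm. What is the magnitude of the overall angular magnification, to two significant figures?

Convert to cm: f_obj = 4 mm = 0.4 cm; d_o = 4.30 mm = 0.43 cm.
Objective: 1/d_i = 1/f_obj - 1/d_o = 1/0.4 - 1/0.43 = 0.17442 cm^-1, so d_i = 5.733 cm.
m_obj = -d_i/d_o = -5.733/0.43 = -13.333.
Eyepiece angular magnification (image at near point): M_eye = 1 + D/f_e = 1 + 25/1.5 = 17.667.
Overall M = m_obj x M_eye = (-13.333)(17.667) = -235.56.
|M| = 235.56.

240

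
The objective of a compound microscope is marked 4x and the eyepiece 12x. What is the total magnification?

48

The overall magnification of a compound microscope is the product of the objective and eyepiece magnifications:
M = M_obj x M_eye = 4 x 12 = 48.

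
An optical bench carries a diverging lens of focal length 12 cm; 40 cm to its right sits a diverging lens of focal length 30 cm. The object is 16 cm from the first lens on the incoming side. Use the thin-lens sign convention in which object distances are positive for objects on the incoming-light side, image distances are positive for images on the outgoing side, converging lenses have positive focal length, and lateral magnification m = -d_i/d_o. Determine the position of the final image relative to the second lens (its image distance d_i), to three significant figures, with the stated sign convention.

-18.3 cm

Lens 1: 1/d_i1 = 1/f_1 - 1/d_o1 = 1/(-12) - 1/16 = -0.14583 cm^-1, so d_i1 = -6.857 cm.
The intermediate image is virtual, 6.857 cm to the left of lens 1, so d_o2 = L - d_i1 = 40 - (-6.857) = 46.857 cm.
Lens 2: 1/d_i2 = 1/f_2 - 1/d_o2 = 1/(-30) - 1/(46.857) = -0.05467 cm^-1, so d_i2 = -18.290 cm.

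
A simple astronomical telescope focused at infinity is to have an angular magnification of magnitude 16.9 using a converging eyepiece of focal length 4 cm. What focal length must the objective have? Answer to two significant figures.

68 cm

|M| = f_obj/|f_eye|, so f_obj = |M| x |f_eye| = 16.9 x 4 = 67.600 cm.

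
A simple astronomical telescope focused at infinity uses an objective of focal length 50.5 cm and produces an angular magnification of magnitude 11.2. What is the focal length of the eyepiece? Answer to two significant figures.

4.5 cm

|M| = f_obj/f_eye, so f_eye = f_obj/|M| = 50.5/11.2 = 4.509 cm.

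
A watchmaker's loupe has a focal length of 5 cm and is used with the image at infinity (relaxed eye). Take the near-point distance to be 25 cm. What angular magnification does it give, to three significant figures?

M = D/f = 25/5 = 5.000.

5.00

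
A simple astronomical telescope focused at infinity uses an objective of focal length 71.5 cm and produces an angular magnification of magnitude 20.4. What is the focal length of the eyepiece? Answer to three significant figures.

|M| = f_obj/f_eye, so f_eye = f_obj/|M| = 71.5/20.4 = 3.505 cm.

3.50 cm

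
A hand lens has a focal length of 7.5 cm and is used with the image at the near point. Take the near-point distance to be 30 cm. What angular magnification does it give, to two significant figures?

M = 1 + D/f = 1 + 30/7.5 = 5.000.

5.0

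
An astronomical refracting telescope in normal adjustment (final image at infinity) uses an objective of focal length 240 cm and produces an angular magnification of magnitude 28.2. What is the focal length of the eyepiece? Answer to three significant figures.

|M| = f_obj/f_eye, so f_eye = f_obj/|M| = 240/28.2 = 8.511 cm.

8.51 cm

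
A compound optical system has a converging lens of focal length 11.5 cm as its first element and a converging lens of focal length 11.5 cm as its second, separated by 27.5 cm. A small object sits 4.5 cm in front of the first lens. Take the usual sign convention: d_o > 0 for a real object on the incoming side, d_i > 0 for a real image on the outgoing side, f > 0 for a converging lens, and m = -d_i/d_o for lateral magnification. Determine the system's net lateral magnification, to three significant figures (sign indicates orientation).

Applying the thin-lens equation to the first lens, 1/11.5 = 1/4.5 + 1/d_i1, which gives d_i1 = -7.393 cm.
Its lateral magnification is m_1 = -d_i1/d_o1 = -(-7.393)/4.5 = 1.6429.
The intermediate image is virtual, 7.393 cm to the left of lens 1, so d_o2 = L - d_i1 = 27.5 - (-7.393) = 34.893 cm.
Applying the thin-lens equation again with f_2 = 11.5 cm and d_o2 = 34.893 cm gives d_i2 = 17.153 cm.
m_2 = -(17.153)/(34.893) = -0.4916.
Total m = m_1 x m_2 = (1.6429)(-0.4916) = -0.8076.

-0.808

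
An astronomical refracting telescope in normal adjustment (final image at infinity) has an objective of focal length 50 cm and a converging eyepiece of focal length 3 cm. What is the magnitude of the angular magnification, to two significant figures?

|M| = f_obj/|f_eye| = 50/3 = 16.667.

17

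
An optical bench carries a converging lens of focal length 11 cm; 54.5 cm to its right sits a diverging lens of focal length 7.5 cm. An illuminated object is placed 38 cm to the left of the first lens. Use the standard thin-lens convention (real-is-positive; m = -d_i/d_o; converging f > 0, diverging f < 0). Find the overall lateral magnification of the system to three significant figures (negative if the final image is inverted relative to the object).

Lens 1: 1/d_i1 = 1/f_1 - 1/d_o1 = 1/11 - 1/38 = 0.06459 cm^-1, so d_i1 = 15.481 cm.
m_1 = -(15.481)/38 = -0.4074.
The intermediate image is 15.481 cm to the right of lens 1, so d_o2 = L - d_i1 = 54.5 - 15.481 = 39.019 cm.
Lens 2: 1/d_i2 = 1/f_2 - 1/d_o2 = 1/(-7.5) - 1/(39.019) = -0.15896 cm^-1, so d_i2 = -6.291 cm.
m_2 = -(-6.291)/(39.019) = 0.1612.
Total m = m_1 x m_2 = (-0.4074)(0.1612) = -0.0657.

-0.0657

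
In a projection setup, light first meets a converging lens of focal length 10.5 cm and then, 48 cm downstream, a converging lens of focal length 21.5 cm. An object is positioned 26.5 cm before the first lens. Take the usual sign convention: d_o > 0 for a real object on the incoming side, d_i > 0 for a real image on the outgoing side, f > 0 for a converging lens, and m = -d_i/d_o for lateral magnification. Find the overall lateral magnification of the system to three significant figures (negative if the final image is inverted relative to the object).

Lens 1: 1/d_i1 = 1/f_1 - 1/d_o1 = 1/10.5 - 1/26.5 = 0.05750 cm^-1, so d_i1 = 17.391 cm.
m_1 = -(17.391)/26.5 = -0.6562.
The intermediate image is 17.391 cm to the right of lens 1, so d_o2 = L - d_i1 = 48 - 17.391 = 30.609 cm.
Lens 2: 1/d_i2 = 1/f_2 - 1/d_o2 = 1/21.5 - 1/(30.609) = 0.01384 cm^-1, so d_i2 = 72.244 cm.
m_2 = -(72.244)/(30.609) = -2.3602.
The system's lateral magnification is m_1 m_2 = (-0.6562)(-2.3602) = 1.5489.

1.55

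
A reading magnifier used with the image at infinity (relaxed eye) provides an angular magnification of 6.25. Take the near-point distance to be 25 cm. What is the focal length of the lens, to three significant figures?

4.00 cm

For the image at infinity, M = D/f.
f = D/M = 25/6.25 = 4.000 cm.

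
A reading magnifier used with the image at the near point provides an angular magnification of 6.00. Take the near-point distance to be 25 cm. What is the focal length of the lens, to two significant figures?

5.0 cm

For the image at the near point, M = 1 + D/f.
f = D/(M - 1) = 25/(6.0 - 1) = 5.000 cm.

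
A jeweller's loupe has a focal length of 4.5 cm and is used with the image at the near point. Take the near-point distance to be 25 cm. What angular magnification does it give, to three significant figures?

M = 1 + D/f = 1 + 25/4.5 = 6.556.

6.56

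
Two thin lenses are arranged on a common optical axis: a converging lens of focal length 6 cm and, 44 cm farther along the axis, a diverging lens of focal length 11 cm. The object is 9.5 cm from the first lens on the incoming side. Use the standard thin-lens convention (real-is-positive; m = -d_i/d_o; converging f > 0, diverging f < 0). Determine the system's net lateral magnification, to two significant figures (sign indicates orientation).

-0.49

Lens 1: 1/d_i1 = 1/f_1 - 1/d_o1 = 1/6 - 1/9.5 = 0.06140 cm^-1, so d_i1 = 16.286 cm.
m_1 = -(16.286)/9.5 = -1.7143.
That image sits 27.714 cm in front of the second lens, so d_o2 = 27.714 cm.
Lens 2: 1/d_i2 = 1/f_2 - 1/d_o2 = 1/(-11) - 1/(27.714) = -0.12699 cm^-1, so d_i2 = -7.875 cm.
m_2 = -(-7.875)/(27.714) = 0.2841.
Overall magnification: m = m_1 m_2 = -0.4871.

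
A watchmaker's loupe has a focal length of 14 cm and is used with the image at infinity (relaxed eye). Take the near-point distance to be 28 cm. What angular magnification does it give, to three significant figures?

2.00

M = D/f = 28/14 = 2.000.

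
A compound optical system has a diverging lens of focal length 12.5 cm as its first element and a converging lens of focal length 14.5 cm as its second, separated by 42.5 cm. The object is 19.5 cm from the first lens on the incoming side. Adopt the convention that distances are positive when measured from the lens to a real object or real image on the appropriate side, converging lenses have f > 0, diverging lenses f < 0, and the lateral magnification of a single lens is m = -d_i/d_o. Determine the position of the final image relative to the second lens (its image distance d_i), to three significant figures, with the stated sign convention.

Applying the thin-lens equation to the first lens, 1/(-12.5) = 1/19.5 + 1/d_i1, which gives d_i1 = -7.617 cm.
The intermediate image is virtual, 7.617 cm to the left of lens 1, so d_o2 = L - d_i1 = 42.5 - (-7.617) = 50.117 cm.
Applying the thin-lens equation again with f_2 = 14.5 cm and d_o2 = 50.117 cm gives d_i2 = 20.403 cm.

20.4 cm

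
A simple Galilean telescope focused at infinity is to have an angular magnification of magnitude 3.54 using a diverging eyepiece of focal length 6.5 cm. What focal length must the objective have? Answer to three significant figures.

|M| = f_obj/|f_eye|, so f_obj = |M| x |f_eye| = 3.54 x 6.5 = 23.010 cm.

23.0 cm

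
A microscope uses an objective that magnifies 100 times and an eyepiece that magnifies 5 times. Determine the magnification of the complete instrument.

The overall magnification of a compound microscope is the product of the objective and eyepiece magnifications:
M = M_obj x M_eye = 100 x 5 = 500.

500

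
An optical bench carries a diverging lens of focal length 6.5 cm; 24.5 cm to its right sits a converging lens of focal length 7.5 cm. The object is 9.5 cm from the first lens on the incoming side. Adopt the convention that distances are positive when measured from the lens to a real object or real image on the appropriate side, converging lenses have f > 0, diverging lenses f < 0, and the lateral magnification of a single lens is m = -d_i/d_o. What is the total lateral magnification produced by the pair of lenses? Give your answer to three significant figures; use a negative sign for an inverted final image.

-0.146

First lens: d_i1 = 1/(1/(-6.5) - 1/9.5) = -3.859 cm.
m_1 = -(-3.859)/9.5 = 0.4062.
The intermediate image is virtual, 3.859 cm to the left of lens 1, so d_o2 = L - d_i1 = 24.5 - (-3.859) = 28.359 cm.
Second lens: d_i2 = 1/(1/7.5 - 1/(28.359)) = 10.197 cm.
m_2 = -(10.197)/(28.359) = -0.3596.
Total m = m_1 x m_2 = (0.4062)(-0.3596) = -0.1461.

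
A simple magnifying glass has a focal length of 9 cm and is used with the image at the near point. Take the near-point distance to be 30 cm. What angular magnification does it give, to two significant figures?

M = 1 + D/f = 1 + 30/9 = 4.333.

4.3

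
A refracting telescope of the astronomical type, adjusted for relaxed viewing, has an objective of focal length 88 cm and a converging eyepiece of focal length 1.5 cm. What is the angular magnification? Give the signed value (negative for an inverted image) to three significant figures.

M = -f_obj/f_eye = -88/(1.5) = -58.667.

-58.7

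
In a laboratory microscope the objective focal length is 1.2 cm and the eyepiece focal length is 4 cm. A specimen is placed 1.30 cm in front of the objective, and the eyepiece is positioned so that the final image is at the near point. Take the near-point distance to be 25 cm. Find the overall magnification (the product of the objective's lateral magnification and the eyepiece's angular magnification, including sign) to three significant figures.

Objective: 1/d_i = 1/f_obj - 1/d_o = 1/1.2 - 1/1.30 = 0.06410 cm^-1, so d_i = 15.600 cm.
m_obj = -d_i/d_o = -15.600/1.30 = -12.000.
Eyepiece angular magnification (image at near point): M_eye = 1 + D/f_e = 1 + 25/4 = 7.250.
Overall M = m_obj x M_eye = (-12.000)(7.250) = -87.00.

-87.0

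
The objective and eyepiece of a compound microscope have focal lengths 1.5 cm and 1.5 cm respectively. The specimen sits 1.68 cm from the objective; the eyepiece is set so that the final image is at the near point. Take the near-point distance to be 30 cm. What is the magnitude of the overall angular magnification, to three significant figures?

Objective: 1/d_i = 1/f_obj - 1/d_o = 1/1.5 - 1/1.68 = 0.07143 cm^-1, so d_i = 14.000 cm.
m_obj = -d_i/d_o = -14.000/1.68 = -8.333.
Eyepiece angular magnification (image at near point): M_eye = 1 + D/f_e = 1 + 30/1.5 = 21.000.
Overall M = m_obj x M_eye = (-8.333)(21.000) = -175.00.
|M| = 175.00.

175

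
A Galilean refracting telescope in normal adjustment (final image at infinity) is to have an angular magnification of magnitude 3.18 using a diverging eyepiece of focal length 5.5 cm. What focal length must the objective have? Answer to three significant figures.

|M| = f_obj/|f_eye|, so f_obj = |M| x |f_eye| = 3.18 x 5.5 = 17.490 cm.

17.5 cm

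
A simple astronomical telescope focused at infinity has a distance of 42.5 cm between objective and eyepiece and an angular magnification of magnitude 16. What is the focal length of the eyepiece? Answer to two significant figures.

2.5 cm

In normal adjustment the tube length equals f_obj + f_eye and |M| = f_obj/f_eye.
So f_obj = 16 f_eye and 16 f_eye + f_eye = 42.5 cm, giving f_eye = 42.5/17 = 2.500 cm and f_obj = 40.000 cm.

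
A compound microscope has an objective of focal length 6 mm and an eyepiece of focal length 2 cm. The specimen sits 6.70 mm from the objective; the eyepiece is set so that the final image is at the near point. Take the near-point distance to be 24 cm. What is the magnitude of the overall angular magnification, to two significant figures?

110

Convert to cm: f_obj = 6 mm = 0.6 cm; d_o = 6.70 mm = 0.67 cm.
Objective: 1/d_i = 1/f_obj - 1/d_o = 1/0.6 - 1/0.67 = 0.17413 cm^-1, so d_i = 5.743 cm.
m_obj = -d_i/d_o = -5.743/0.67 = -8.571.
Eyepiece angular magnification (image at near point): M_eye = 1 + D/f_e = 1 + 24/2 = 13.000.
Overall M = m_obj x M_eye = (-8.571)(13.000) = -111.43.
|M| = 111.43.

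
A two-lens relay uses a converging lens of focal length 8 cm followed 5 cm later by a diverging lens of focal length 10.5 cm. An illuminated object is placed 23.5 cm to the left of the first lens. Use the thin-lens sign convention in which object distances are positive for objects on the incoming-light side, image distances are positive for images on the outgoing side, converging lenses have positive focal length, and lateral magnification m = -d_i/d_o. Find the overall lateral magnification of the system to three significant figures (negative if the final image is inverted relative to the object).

-1.61

Applying the thin-lens equation to the first lens, 1/8 = 1/23.5 + 1/d_i1, which gives d_i1 = 12.129 cm.
Its lateral magnification is m_1 = -d_i1/d_o1 = -(12.129)/23.5 = -0.5161.
This image would form 12.129 cm past lens 1, i.e. 7.129 cm beyond lens 2, so it is a virtual object for lens 2: d_o2 = 5 - 12.129 = -7.129 cm.
Applying the thin-lens equation again with f_2 = -10.5 cm and d_o2 = -7.129 cm gives d_i2 = 22.206 cm.
m_2 = -(22.206)/(-7.129) = 3.1148.
The system's lateral magnification is m_1 m_2 = (-0.5161)(3.1148) = -1.6077.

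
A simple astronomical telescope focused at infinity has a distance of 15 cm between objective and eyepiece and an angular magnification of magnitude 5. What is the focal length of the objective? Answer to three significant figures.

12.5 cm

In normal adjustment the tube length equals f_obj + f_eye and |M| = f_obj/f_eye.
So f_obj = 5 f_eye and 5 f_eye + f_eye = 15 cm, giving f_eye = 15/6 = 2.500 cm and f_obj = 12.500 cm.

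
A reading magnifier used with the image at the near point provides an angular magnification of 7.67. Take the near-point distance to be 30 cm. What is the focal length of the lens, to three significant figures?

4.50 cm

For the image at the near point, M = 1 + D/f.
f = D/(M - 1) = 30/(7.67 - 1) = 4.498 cm.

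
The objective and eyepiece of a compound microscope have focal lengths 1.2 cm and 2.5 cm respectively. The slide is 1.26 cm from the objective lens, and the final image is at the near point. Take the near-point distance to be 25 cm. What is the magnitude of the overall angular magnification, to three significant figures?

220

Objective: 1/d_i = 1/f_obj - 1/d_o = 1/1.2 - 1/1.26 = 0.03968 cm^-1, so d_i = 25.200 cm.
m_obj = -d_i/d_o = -25.200/1.26 = -20.000.
Eyepiece angular magnification (image at near point): M_eye = 1 + D/f_e = 1 + 25/2.5 = 11.000.
Overall M = m_obj x M_eye = (-20.000)(11.000) = -220.00.
|M| = 220.00.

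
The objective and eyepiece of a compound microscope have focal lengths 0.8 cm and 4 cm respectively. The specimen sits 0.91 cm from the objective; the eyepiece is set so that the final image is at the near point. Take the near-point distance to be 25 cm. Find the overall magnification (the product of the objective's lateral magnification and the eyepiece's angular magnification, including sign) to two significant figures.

Objective: 1/d_i = 1/f_obj - 1/d_o = 1/0.8 - 1/0.91 = 0.15110 cm^-1, so d_i = 6.618 cm.
m_obj = -d_i/d_o = -6.618/0.91 = -7.273.
Eyepiece angular magnification (image at near point): M_eye = 1 + D/f_e = 1 + 25/4 = 7.250.
Overall M = m_obj x M_eye = (-7.273)(7.250) = -52.73.

-53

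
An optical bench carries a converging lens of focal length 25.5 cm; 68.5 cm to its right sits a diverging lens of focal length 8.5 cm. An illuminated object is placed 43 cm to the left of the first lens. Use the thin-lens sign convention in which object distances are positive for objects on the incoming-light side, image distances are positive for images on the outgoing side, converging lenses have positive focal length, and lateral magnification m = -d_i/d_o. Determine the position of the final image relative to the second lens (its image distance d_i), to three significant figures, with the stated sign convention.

Applying the thin-lens equation to the first lens, 1/25.5 = 1/43 + 1/d_i1, which gives d_i1 = 62.657 cm.
That image sits 5.843 cm in front of the second lens, so d_o2 = 5.843 cm.
Applying the thin-lens equation again with f_2 = -8.5 cm and d_o2 = 5.843 cm gives d_i2 = -3.463 cm.

-3.46 cm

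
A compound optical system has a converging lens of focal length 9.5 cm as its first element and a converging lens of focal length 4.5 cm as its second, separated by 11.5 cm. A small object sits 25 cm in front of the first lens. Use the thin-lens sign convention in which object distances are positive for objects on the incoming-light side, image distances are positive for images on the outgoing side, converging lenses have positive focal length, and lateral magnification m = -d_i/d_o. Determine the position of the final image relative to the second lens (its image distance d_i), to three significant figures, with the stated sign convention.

Lens 1: 1/d_i1 = 1/f_1 - 1/d_o1 = 1/9.5 - 1/25 = 0.06526 cm^-1, so d_i1 = 15.323 cm.
This image would form 15.323 cm past lens 1, i.e. 3.823 cm beyond lens 2, so it is a virtual object for lens 2: d_o2 = 11.5 - 15.323 = -3.823 cm.
Lens 2: 1/d_i2 = 1/f_2 - 1/d_o2 = 1/4.5 - 1/(-3.823) = 0.48383 cm^-1, so d_i2 = 2.067 cm.

2.07 cm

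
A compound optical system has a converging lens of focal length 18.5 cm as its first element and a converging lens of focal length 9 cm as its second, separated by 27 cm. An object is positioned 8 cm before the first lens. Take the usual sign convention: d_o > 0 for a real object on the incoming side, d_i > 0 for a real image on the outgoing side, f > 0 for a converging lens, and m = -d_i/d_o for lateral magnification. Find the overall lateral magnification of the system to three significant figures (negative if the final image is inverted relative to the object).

-0.494

First lens: d_i1 = 1/(1/18.5 - 1/8) = -14.095 cm.
m_1 = -(-14.095)/8 = 1.7619.
With d_i1 < 0 the first image is virtual and lies on the object side; the object distance for lens 2 is d_o2 = 27 - (-14.095) = 41.095 cm.
Second lens: d_i2 = 1/(1/9 - 1/(41.095)) = 11.524 cm.
m_2 = -(11.524)/(41.095) = -0.2804.
Total m = m_1 x m_2 = (1.7619)(-0.2804) = -0.4941.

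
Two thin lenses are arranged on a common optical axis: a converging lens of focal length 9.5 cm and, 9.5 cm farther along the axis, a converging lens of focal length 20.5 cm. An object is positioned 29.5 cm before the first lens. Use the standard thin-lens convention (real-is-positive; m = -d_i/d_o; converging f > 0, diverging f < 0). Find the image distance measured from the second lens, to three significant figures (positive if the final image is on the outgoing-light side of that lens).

Lens 1: 1/d_i1 = 1/f_1 - 1/d_o1 = 1/9.5 - 1/29.5 = 0.07136 cm^-1, so d_i1 = 14.012 cm.
Since 14.012 cm > 9.5 cm, the first image lies past the second lens and serves as a virtual object: d_o2 = L - d_i1 = -4.512 cm.
Lens 2: 1/d_i2 = 1/f_2 - 1/d_o2 = 1/20.5 - 1/(-4.512) = 0.27039 cm^-1, so d_i2 = 3.698 cm.

3.70 cm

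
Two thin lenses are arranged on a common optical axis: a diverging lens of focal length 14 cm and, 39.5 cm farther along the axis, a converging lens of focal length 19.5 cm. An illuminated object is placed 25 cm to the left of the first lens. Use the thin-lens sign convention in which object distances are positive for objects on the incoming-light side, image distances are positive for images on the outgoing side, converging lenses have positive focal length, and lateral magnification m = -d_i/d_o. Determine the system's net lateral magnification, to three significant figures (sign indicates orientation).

-0.242

Applying the thin-lens equation to the first lens, 1/(-14) = 1/25 + 1/d_i1, which gives d_i1 = -8.974 cm.
Its lateral magnification is m_1 = -d_i1/d_o1 = -(-8.974)/25 = 0.3590.
With d_i1 < 0 the first image is virtual and lies on the object side; the object distance for lens 2 is d_o2 = 39.5 - (-8.974) = 48.474 cm.
Applying the thin-lens equation again with f_2 = 19.5 cm and d_o2 = 48.474 cm gives d_i2 = 32.624 cm.
m_2 = -(32.624)/(48.474) = -0.6730.
Total m = m_1 x m_2 = (0.3590)(-0.6730) = -0.2416.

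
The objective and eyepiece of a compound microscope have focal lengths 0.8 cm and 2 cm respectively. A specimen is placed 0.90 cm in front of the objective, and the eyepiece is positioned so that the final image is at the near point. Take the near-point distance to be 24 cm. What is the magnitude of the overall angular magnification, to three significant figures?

Objective: 1/d_i = 1/f_obj - 1/d_o = 1/0.8 - 1/0.90 = 0.13889 cm^-1, so d_i = 7.200 cm.
m_obj = -d_i/d_o = -7.200/0.90 = -8.000.
Eyepiece angular magnification (image at near point): M_eye = 1 + D/f_e = 1 + 24/2 = 13.000.
Overall M = m_obj x M_eye = (-8.000)(13.000) = -104.00.
|M| = 104.00.

104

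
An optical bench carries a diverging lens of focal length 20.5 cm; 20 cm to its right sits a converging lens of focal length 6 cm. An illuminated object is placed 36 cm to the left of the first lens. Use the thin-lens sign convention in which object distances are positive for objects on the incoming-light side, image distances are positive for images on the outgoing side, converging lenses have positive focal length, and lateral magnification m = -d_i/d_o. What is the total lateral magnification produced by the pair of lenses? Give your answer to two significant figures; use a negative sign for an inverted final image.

-0.080

Applying the thin-lens equation to the first lens, 1/(-20.5) = 1/36 + 1/d_i1, which gives d_i1 = -13.062 cm.
Its lateral magnification is m_1 = -d_i1/d_o1 = -(-13.062)/36 = 0.3628.
With d_i1 < 0 the first image is virtual and lies on the object side; the object distance for lens 2 is d_o2 = 20 - (-13.062) = 33.062 cm.
Applying the thin-lens equation again with f_2 = 6 cm and d_o2 = 33.062 cm gives d_i2 = 7.330 cm.
m_2 = -(7.330)/(33.062) = -0.2217.
Total m = m_1 x m_2 = (0.3628)(-0.2217) = -0.0804.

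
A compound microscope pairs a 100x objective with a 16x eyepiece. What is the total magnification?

The overall magnification of a compound microscope is the product of the objective and eyepiece magnifications:
M = M_obj x M_eye = 100 x 16 = 1600.

1600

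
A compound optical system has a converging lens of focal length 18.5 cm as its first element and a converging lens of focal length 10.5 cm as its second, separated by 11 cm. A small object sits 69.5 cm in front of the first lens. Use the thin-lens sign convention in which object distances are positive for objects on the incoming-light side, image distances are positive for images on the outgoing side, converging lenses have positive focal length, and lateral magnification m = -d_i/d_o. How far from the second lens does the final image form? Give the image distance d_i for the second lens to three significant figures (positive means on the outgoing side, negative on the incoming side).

Applying the thin-lens equation to the first lens, 1/18.5 = 1/69.5 + 1/d_i1, which gives d_i1 = 25.211 cm.
This image would form 25.211 cm past lens 1, i.e. 14.211 cm beyond lens 2, so it is a virtual object for lens 2: d_o2 = 11 - 25.211 = -14.211 cm.
Applying the thin-lens equation again with f_2 = 10.5 cm and d_o2 = -14.211 cm gives d_i2 = 6.038 cm.

6.04 cm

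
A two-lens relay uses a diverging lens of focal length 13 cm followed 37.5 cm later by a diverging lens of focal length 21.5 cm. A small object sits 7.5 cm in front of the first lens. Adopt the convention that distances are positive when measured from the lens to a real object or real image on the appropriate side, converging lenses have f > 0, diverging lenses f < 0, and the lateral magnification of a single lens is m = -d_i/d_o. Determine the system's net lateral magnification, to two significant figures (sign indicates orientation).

0.21

First lens: d_i1 = 1/(1/(-13) - 1/7.5) = -4.756 cm.
m_1 = -(-4.756)/7.5 = 0.6341.
The intermediate image is virtual, 4.756 cm to the left of lens 1, so d_o2 = L - d_i1 = 37.5 - (-4.756) = 42.256 cm.
Second lens: d_i2 = 1/(1/(-21.5) - 1/(42.256)) = -14.250 cm.
m_2 = -(-14.250)/(42.256) = 0.3372.
Overall magnification: m = m_1 m_2 = 0.2138.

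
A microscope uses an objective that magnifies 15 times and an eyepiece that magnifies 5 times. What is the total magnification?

The overall magnification of a compound microscope is the product of the objective and eyepiece magnifications:
M = M_obj x M_eye = 15 x 5 = 75.

75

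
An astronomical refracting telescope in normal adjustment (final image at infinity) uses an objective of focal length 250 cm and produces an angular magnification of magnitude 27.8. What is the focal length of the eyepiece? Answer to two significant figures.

9.0 cm

|M| = f_obj/f_eye, so f_eye = f_obj/|M| = 250/27.8 = 8.993 cm.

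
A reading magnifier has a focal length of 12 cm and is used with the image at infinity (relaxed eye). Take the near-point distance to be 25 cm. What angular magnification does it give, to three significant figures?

M = D/f = 25/12 = 2.083.

2.08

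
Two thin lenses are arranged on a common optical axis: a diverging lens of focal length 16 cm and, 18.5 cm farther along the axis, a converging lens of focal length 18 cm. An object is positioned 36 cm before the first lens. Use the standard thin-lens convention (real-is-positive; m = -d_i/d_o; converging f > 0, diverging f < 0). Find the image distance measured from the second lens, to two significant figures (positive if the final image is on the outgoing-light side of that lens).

46 cm

Lens 1: 1/d_i1 = 1/f_1 - 1/d_o1 = 1/(-16) - 1/36 = -0.09028 cm^-1, so d_i1 = -11.077 cm.
The intermediate image is virtual, 11.077 cm to the left of lens 1, so d_o2 = L - d_i1 = 18.5 - (-11.077) = 29.577 cm.
Lens 2: 1/d_i2 = 1/f_2 - 1/d_o2 = 1/18 - 1/(29.577) = 0.02175 cm^-1, so d_i2 = 45.987 cm.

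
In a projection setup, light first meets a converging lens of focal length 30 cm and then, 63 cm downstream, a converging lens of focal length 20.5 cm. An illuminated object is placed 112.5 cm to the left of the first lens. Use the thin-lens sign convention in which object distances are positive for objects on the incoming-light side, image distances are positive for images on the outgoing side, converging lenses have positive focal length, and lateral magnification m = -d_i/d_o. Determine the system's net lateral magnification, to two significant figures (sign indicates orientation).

First lens: d_i1 = 1/(1/30 - 1/112.5) = 40.909 cm.
m_1 = -(40.909)/112.5 = -0.3636.
Object distance for lens 2: d_o2 = 63 - 40.909 = 22.091 cm.
Second lens: d_i2 = 1/(1/20.5 - 1/(22.091)) = 284.657 cm.
m_2 = -(284.657)/(22.091) = -12.8857.
Total m = m_1 x m_2 = (-0.3636)(-12.8857) = 4.6857.

4.7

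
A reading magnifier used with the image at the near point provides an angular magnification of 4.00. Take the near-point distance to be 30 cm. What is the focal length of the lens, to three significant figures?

For the image at the near point, M = 1 + D/f.
f = D/(M - 1) = 30/(4.0 - 1) = 10.000 cm.

10.0 cm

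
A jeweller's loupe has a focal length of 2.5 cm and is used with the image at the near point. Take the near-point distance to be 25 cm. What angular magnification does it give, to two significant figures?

M = 1 + D/f = 1 + 25/2.5 = 11.000.

11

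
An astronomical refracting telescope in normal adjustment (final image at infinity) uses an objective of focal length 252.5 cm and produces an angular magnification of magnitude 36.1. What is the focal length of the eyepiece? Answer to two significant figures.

7.0 cm

|M| = f_obj/f_eye, so f_eye = f_obj/|M| = 252.5/36.1 = 6.994 cm.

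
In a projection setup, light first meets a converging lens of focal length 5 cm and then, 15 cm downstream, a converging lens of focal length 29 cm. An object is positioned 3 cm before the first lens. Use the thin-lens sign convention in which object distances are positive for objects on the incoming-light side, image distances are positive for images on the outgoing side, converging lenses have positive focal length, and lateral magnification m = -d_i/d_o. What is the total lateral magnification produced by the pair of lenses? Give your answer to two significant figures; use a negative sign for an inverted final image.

First lens: d_i1 = 1/(1/5 - 1/3) = -7.500 cm.
m_1 = -(-7.500)/3 = 2.5000.
The intermediate image is virtual, 7.500 cm to the left of lens 1, so d_o2 = L - d_i1 = 15 - (-7.500) = 22.500 cm.
Second lens: d_i2 = 1/(1/29 - 1/(22.500)) = -100.385 cm.
m_2 = -(-100.385)/(22.500) = 4.4615.
The system's lateral magnification is m_1 m_2 = (2.5000)(4.4615) = 11.1538.

11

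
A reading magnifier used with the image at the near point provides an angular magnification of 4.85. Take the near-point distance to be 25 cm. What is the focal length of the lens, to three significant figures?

6.49 cm

For the image at the near point, M = 1 + D/f.
f = D/(M - 1) = 25/(4.85 - 1) = 6.494 cm.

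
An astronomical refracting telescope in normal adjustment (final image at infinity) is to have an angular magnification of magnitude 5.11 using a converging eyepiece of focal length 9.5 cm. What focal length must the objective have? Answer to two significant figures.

|M| = f_obj/|f_eye|, so f_obj = |M| x |f_eye| = 5.11 x 9.5 = 48.545 cm.

49 cm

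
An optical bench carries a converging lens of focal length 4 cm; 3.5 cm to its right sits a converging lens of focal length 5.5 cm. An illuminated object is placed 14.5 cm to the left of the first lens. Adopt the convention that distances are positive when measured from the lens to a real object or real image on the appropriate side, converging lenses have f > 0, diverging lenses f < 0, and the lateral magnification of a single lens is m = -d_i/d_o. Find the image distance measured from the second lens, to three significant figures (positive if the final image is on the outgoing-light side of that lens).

1.48 cm

Lens 1: 1/d_i1 = 1/f_1 - 1/d_o1 = 1/4 - 1/14.5 = 0.18103 cm^-1, so d_i1 = 5.524 cm.
This image would form 5.524 cm past lens 1, i.e. 2.024 cm beyond lens 2, so it is a virtual object for lens 2: d_o2 = 3.5 - 5.524 = -2.024 cm.
Lens 2: 1/d_i2 = 1/f_2 - 1/d_o2 = 1/5.5 - 1/(-2.024) = 0.67594 cm^-1, so d_i2 = 1.479 cm.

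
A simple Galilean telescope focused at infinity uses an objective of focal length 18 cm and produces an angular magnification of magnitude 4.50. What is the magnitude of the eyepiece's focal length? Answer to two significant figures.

|M| = f_obj/|f_eye|, so |f_eye| = f_obj/|M| = 18/4.5 = 4.000 cm.
(The eyepiece is diverging, so its signed focal length is -4.000 cm.)

4.0 cm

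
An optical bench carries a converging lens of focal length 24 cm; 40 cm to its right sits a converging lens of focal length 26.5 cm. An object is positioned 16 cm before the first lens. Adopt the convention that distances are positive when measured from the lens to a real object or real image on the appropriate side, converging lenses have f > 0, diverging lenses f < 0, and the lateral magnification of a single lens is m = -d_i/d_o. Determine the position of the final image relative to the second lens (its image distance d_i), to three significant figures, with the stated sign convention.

37.9 cm

First lens: d_i1 = 1/(1/24 - 1/16) = -48.000 cm.
With d_i1 < 0 the first image is virtual and lies on the object side; the object distance for lens 2 is d_o2 = 40 - (-48.000) = 88.000 cm.
Second lens: d_i2 = 1/(1/26.5 - 1/(88.000)) = 37.919 cm.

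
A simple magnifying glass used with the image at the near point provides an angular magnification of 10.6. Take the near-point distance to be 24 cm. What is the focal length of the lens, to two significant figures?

For the image at the near point, M = 1 + D/f.
f = D/(M - 1) = 24/(10.6 - 1) = 2.500 cm.

2.5 cm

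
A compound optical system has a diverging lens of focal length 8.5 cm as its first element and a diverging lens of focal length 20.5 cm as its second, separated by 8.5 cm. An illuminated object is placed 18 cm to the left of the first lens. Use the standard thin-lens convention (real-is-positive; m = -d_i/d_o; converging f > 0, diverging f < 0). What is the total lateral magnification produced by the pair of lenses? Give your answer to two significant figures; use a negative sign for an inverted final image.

0.19

Applying the thin-lens equation to the first lens, 1/(-8.5) = 1/18 + 1/d_i1, which gives d_i1 = -5.774 cm.
Its lateral magnification is m_1 = -d_i1/d_o1 = -(-5.774)/18 = 0.3208.
With d_i1 < 0 the first image is virtual and lies on the object side; the object distance for lens 2 is d_o2 = 8.5 - (-5.774) = 14.274 cm.
Applying the thin-lens equation again with f_2 = -20.5 cm and d_o2 = 14.274 cm gives d_i2 = -8.415 cm.
m_2 = -(-8.415)/(14.274) = 0.5895.
Overall magnification: m = m_1 m_2 = 0.1891.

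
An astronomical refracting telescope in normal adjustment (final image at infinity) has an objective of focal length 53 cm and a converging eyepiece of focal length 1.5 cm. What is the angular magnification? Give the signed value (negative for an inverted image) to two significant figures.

-35

M = -f_obj/f_eye = -53/(1.5) = -35.333.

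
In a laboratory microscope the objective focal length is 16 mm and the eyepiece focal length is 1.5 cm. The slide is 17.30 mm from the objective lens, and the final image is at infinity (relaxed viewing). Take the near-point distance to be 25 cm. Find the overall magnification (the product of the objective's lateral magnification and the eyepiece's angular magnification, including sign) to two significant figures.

Convert to cm: f_obj = 16 mm = 1.6 cm; d_o = 17.30 mm = 1.73 cm.
Objective: 1/d_i = 1/f_obj - 1/d_o = 1/1.6 - 1/1.73 = 0.04697 cm^-1, so d_i = 21.292 cm.
m_obj = -d_i/d_o = -21.292/1.73 = -12.308.
Eyepiece angular magnification (image at infinity): M_eye = D/f_e = 25/1.5 = 16.667.
Overall M = m_obj x M_eye = (-12.308)(16.667) = -205.13.

-210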